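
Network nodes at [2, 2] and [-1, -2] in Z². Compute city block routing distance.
7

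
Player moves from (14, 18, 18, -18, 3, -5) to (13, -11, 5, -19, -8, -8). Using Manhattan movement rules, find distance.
58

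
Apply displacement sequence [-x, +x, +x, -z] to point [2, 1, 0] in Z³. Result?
(3, 1, -1)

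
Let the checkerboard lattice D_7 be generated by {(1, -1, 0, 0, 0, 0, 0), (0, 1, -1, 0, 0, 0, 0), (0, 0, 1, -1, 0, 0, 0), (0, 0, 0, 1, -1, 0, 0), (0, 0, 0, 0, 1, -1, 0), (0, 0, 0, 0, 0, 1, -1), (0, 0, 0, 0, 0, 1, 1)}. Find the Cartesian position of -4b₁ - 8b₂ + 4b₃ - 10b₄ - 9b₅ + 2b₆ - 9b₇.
(-4, -4, 12, -14, 1, 2, -11)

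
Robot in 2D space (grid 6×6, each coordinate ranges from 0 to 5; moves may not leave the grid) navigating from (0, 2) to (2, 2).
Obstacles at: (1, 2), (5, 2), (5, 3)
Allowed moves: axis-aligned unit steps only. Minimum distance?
4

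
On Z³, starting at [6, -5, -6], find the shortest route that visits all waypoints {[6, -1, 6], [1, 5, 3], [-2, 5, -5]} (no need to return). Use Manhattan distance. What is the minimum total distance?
41
(one optimal route: (6, -5, -6) → (6, -1, 6) → (1, 5, 3) → (-2, 5, -5))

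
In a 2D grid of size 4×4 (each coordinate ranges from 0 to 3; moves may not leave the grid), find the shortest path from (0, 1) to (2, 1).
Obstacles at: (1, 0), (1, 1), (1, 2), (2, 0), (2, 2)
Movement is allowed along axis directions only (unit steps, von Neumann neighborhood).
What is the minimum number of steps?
8
(one shortest path: (0, 1) → (0, 2) → (0, 3) → (1, 3) → (2, 3) → (3, 3) → (3, 2) → (3, 1) → (2, 1))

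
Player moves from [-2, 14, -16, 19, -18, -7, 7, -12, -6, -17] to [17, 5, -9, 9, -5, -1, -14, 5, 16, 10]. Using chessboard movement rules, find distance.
27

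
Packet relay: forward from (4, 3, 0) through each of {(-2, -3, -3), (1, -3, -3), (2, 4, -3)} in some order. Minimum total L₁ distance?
17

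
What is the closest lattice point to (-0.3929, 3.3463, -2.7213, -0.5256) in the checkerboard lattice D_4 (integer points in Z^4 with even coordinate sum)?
(0, 3, -3, 0)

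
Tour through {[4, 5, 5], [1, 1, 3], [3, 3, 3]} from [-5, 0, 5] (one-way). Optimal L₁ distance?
18
(one optimal route: (-5, 0, 5) → (1, 1, 3) → (3, 3, 3) → (4, 5, 5))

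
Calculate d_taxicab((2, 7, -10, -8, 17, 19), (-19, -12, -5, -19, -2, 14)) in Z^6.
80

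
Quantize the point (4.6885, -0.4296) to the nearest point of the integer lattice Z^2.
(5, 0)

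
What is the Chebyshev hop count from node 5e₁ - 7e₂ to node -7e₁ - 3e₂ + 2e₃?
12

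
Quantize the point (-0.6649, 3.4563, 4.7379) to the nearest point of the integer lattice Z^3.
(-1, 3, 5)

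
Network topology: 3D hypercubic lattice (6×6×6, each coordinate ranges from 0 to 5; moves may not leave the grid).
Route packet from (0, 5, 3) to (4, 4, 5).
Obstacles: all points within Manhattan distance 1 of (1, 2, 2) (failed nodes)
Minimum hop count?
7
(one shortest path: (0, 5, 3) → (1, 5, 3) → (2, 5, 3) → (3, 5, 3) → (4, 5, 3) → (4, 4, 3) → (4, 4, 4) → (4, 4, 5))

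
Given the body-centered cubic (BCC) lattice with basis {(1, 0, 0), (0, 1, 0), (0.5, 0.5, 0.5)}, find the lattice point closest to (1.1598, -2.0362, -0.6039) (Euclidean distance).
(1, -2, -1)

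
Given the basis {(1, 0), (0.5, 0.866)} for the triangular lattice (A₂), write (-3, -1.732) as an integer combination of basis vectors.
-2b₁ - 2b₂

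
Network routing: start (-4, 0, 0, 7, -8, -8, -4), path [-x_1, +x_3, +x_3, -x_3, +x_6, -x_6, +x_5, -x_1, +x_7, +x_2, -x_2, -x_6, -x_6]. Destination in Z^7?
(-6, 0, 1, 7, -7, -10, -3)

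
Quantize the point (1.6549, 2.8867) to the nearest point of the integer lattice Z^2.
(2, 3)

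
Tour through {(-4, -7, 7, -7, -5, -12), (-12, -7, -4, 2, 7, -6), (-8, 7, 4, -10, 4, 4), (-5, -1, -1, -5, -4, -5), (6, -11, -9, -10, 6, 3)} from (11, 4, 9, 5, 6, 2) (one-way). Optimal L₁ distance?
203
(one optimal route: (11, 4, 9, 5, 6, 2) → (-8, 7, 4, -10, 4, 4) → (6, -11, -9, -10, 6, 3) → (-12, -7, -4, 2, 7, -6) → (-5, -1, -1, -5, -4, -5) → (-4, -7, 7, -7, -5, -12))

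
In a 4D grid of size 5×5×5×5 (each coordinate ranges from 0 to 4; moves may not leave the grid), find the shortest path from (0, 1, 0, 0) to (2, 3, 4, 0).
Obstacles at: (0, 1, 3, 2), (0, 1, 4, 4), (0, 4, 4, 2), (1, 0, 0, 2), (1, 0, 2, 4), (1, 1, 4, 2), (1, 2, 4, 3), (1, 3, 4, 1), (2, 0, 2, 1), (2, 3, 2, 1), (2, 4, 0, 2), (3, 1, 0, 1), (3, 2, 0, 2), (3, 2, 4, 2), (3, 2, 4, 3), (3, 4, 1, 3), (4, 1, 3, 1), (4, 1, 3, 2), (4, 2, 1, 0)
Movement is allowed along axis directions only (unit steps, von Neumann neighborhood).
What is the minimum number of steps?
8
(one shortest path: (0, 1, 0, 0) → (1, 1, 0, 0) → (2, 1, 0, 0) → (2, 2, 0, 0) → (2, 3, 0, 0) → (2, 3, 1, 0) → (2, 3, 2, 0) → (2, 3, 3, 0) → (2, 3, 4, 0))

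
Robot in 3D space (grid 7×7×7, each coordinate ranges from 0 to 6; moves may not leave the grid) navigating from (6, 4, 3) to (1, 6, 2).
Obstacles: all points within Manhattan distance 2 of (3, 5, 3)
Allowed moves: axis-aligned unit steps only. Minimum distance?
10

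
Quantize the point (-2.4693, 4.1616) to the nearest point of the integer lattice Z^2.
(-2, 4)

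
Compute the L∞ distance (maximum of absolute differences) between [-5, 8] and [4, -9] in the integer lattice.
17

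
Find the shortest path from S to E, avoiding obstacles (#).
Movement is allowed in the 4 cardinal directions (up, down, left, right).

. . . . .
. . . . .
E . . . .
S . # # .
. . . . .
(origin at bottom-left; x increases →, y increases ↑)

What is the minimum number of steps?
1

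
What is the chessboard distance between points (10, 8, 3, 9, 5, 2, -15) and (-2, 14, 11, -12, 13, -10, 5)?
21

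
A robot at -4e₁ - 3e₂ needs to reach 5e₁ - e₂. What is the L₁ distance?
11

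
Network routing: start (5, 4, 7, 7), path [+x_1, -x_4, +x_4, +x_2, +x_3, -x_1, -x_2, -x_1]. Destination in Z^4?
(4, 4, 8, 7)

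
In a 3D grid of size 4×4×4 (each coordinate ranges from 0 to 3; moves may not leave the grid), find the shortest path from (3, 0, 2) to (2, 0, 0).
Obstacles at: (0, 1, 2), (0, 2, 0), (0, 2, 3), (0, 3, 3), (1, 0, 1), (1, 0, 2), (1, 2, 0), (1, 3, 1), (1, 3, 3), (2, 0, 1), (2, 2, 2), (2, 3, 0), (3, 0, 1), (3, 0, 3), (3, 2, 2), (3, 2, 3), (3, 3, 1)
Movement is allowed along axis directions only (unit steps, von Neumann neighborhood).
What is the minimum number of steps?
5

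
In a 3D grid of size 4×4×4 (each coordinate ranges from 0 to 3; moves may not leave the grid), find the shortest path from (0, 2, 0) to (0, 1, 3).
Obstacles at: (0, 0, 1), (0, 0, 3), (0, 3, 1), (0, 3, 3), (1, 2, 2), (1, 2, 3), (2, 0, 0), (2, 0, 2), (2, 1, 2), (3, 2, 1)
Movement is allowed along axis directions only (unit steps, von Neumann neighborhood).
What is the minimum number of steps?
4
(one shortest path: (0, 2, 0) → (0, 1, 0) → (0, 1, 1) → (0, 1, 2) → (0, 1, 3))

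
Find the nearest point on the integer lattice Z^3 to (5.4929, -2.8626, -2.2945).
(5, -3, -2)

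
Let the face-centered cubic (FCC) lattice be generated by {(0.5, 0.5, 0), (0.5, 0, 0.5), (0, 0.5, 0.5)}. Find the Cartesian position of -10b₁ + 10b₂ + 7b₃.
(0, -1.5, 8.5)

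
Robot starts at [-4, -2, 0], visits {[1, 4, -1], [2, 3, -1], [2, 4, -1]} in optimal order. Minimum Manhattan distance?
14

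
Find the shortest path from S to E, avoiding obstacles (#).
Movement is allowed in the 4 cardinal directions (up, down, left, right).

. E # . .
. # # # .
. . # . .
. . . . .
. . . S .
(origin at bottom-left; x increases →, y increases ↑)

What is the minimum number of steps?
8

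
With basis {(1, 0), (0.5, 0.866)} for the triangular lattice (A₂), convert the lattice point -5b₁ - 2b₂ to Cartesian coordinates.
(-6, -1.732)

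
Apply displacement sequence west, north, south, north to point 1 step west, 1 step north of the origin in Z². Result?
(-2, 2)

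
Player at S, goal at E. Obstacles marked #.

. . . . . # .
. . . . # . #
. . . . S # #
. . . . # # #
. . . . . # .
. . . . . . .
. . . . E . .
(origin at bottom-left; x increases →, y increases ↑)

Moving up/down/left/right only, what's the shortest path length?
6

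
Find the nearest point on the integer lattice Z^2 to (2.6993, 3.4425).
(3, 3)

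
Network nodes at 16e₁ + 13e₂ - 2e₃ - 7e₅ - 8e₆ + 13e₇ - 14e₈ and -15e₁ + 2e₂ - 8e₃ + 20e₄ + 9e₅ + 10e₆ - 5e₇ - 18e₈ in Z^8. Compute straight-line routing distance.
49.3761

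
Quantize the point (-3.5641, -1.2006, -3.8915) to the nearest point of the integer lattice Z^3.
(-4, -1, -4)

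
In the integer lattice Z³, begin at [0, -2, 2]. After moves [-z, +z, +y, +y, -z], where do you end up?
(0, 0, 1)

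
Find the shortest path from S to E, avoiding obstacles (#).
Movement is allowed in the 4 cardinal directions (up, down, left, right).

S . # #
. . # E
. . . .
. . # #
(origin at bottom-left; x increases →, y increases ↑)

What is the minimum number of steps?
6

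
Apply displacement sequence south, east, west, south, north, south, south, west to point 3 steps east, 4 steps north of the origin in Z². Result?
(2, 1)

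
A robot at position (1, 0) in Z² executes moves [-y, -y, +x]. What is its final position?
(2, -2)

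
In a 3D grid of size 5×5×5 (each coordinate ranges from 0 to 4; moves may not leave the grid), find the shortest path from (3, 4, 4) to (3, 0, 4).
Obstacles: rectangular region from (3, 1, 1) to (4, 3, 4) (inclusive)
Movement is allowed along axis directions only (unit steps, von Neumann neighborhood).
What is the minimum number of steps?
6
(one shortest path: (3, 4, 4) → (2, 4, 4) → (2, 3, 4) → (2, 2, 4) → (2, 1, 4) → (2, 0, 4) → (3, 0, 4))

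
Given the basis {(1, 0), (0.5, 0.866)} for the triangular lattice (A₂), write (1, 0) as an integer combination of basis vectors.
b₁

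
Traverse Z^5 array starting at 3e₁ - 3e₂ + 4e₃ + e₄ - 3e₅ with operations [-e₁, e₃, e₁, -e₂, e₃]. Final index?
(3, -4, 6, 1, -3)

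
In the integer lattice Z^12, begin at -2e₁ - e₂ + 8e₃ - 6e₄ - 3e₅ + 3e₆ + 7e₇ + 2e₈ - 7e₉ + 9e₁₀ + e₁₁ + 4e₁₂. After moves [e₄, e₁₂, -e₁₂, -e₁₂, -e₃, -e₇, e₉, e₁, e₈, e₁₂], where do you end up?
(-1, -1, 7, -5, -3, 3, 6, 3, -6, 9, 1, 4)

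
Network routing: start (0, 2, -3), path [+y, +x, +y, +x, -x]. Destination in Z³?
(1, 4, -3)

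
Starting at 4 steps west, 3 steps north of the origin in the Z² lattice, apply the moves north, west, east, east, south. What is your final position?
(-3, 3)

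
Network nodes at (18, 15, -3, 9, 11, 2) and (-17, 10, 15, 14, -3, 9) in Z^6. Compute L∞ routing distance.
35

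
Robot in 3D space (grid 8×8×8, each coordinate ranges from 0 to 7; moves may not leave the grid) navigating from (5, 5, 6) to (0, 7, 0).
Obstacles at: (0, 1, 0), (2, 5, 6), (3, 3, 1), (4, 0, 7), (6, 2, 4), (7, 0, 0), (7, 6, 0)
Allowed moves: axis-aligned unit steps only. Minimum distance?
13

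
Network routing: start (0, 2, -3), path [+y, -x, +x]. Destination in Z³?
(0, 3, -3)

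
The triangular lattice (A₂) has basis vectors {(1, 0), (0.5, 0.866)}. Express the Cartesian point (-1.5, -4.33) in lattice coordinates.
b₁ - 5b₂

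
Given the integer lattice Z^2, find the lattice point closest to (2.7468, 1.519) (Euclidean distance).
(3, 2)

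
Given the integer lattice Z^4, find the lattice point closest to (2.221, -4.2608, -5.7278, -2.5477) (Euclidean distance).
(2, -4, -6, -3)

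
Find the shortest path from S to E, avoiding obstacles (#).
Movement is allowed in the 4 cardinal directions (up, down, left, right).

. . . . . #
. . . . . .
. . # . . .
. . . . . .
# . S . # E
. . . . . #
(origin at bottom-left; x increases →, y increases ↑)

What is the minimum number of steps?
5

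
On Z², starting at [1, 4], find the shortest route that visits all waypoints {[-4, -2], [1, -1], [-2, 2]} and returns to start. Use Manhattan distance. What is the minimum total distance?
22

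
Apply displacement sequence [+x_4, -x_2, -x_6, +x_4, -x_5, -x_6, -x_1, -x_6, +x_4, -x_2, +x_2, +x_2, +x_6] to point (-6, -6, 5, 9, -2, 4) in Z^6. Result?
(-7, -6, 5, 12, -3, 2)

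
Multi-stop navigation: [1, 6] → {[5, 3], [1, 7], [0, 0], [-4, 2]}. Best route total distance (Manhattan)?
23
(one optimal route: (1, 6) → (1, 7) → (5, 3) → (0, 0) → (-4, 2))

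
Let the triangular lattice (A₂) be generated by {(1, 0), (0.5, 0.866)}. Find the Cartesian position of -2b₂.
(-1, -1.732)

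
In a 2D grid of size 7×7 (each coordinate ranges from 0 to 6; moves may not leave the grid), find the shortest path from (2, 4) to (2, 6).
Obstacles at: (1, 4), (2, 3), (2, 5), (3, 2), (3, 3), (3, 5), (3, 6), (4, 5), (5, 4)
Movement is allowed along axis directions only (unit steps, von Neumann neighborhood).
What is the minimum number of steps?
16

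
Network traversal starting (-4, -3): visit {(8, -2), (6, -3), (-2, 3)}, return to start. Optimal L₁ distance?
36
(one optimal route: (-4, -3) → (6, -3) → (8, -2) → (-2, 3) → (-4, -3))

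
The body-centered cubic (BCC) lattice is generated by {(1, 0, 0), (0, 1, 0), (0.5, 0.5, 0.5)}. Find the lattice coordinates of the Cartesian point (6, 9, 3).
3b₁ + 6b₂ + 6b₃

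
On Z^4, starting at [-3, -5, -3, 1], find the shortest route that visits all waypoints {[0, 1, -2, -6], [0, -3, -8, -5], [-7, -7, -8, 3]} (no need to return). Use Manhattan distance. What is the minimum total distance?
43
(one optimal route: (-3, -5, -3, 1) → (-7, -7, -8, 3) → (0, -3, -8, -5) → (0, 1, -2, -6))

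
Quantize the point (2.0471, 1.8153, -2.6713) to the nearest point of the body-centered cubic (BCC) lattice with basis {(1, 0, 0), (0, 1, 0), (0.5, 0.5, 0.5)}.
(2, 2, -3)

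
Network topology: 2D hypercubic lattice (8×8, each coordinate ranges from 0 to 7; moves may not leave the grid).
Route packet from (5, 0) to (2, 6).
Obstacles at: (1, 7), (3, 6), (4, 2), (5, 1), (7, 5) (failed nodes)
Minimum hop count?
9
(one shortest path: (5, 0) → (4, 0) → (3, 0) → (2, 0) → (2, 1) → (2, 2) → (2, 3) → (2, 4) → (2, 5) → (2, 6))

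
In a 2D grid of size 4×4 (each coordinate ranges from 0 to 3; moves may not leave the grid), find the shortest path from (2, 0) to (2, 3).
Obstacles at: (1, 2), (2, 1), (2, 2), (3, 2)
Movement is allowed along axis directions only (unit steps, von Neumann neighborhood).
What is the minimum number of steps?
7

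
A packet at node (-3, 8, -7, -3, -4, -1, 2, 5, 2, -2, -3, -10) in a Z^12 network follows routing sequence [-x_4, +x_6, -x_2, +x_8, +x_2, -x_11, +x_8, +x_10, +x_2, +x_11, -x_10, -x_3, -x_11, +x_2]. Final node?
(-3, 10, -8, -4, -4, 0, 2, 7, 2, -2, -4, -10)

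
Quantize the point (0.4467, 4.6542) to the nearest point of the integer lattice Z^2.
(0, 5)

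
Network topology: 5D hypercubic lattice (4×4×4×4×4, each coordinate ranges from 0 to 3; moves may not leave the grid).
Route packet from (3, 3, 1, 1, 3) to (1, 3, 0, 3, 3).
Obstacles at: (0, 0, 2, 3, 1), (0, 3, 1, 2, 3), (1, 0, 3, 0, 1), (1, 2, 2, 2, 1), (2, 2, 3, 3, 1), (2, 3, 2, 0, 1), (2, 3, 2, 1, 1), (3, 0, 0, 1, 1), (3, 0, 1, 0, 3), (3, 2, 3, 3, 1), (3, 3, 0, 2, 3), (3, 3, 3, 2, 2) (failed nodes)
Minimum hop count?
5
(one shortest path: (3, 3, 1, 1, 3) → (2, 3, 1, 1, 3) → (1, 3, 1, 1, 3) → (1, 3, 0, 1, 3) → (1, 3, 0, 2, 3) → (1, 3, 0, 3, 3))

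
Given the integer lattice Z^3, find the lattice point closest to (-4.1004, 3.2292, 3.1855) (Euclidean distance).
(-4, 3, 3)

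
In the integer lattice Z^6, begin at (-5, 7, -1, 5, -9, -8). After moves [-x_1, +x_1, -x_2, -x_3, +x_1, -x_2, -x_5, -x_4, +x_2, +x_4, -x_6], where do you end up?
(-4, 6, -2, 5, -10, -9)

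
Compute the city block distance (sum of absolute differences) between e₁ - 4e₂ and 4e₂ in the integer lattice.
9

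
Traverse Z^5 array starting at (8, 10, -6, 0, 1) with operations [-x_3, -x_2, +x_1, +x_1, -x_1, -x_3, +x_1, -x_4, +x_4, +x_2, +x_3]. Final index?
(10, 10, -7, 0, 1)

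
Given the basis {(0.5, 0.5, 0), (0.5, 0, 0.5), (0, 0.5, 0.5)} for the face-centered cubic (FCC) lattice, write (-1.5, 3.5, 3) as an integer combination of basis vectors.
-b₁ - 2b₂ + 8b₃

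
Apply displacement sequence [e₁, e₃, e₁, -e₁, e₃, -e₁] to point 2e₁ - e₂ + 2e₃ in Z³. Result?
(2, -1, 4)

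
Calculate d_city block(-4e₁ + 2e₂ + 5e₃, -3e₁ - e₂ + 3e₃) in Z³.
6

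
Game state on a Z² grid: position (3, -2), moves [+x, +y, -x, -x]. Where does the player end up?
(2, -1)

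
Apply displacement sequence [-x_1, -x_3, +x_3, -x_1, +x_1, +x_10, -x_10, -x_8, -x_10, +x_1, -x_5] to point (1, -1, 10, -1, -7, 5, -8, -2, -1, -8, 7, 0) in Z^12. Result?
(1, -1, 10, -1, -8, 5, -8, -3, -1, -9, 7, 0)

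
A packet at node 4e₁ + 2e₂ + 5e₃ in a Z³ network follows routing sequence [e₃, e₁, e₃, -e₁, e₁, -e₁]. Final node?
(4, 2, 7)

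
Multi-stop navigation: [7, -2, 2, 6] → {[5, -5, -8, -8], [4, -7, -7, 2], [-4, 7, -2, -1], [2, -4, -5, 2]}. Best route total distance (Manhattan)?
73
(one optimal route: (7, -2, 2, 6) → (5, -5, -8, -8) → (4, -7, -7, 2) → (2, -4, -5, 2) → (-4, 7, -2, -1))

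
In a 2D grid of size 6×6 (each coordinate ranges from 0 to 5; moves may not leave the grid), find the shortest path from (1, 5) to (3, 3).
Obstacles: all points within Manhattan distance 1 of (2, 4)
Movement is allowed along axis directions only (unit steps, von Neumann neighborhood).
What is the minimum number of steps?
8
(one shortest path: (1, 5) → (0, 5) → (0, 4) → (0, 3) → (1, 3) → (1, 2) → (2, 2) → (3, 2) → (3, 3))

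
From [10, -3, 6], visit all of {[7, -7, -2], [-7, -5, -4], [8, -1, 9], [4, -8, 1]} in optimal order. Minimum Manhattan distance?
51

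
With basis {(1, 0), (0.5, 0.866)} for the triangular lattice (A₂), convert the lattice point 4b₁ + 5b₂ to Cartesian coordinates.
(6.5, 4.33)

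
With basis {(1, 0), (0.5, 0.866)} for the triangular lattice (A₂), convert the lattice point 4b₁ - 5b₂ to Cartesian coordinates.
(1.5, -4.33)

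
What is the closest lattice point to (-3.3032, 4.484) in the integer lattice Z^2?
(-3, 4)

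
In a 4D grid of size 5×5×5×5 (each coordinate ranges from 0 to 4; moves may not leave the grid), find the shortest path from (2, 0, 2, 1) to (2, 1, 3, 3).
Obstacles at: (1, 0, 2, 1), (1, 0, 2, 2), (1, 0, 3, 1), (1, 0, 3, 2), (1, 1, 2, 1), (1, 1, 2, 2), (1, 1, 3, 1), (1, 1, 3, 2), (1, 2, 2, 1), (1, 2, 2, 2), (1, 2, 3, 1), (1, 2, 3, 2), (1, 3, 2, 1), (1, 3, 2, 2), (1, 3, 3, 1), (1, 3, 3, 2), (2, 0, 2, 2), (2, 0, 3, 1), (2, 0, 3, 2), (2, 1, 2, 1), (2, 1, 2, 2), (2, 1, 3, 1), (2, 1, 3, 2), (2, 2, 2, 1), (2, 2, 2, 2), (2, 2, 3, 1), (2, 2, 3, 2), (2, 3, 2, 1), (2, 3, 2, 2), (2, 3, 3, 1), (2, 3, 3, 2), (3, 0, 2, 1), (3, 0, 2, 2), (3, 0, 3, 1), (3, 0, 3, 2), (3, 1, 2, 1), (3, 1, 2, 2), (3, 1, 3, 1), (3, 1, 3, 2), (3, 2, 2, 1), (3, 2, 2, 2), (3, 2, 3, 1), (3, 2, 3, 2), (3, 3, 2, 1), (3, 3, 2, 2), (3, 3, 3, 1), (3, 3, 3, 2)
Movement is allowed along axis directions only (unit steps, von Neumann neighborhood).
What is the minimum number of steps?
6
(one shortest path: (2, 0, 2, 1) → (2, 0, 1, 1) → (2, 1, 1, 1) → (2, 1, 1, 2) → (2, 1, 1, 3) → (2, 1, 2, 3) → (2, 1, 3, 3))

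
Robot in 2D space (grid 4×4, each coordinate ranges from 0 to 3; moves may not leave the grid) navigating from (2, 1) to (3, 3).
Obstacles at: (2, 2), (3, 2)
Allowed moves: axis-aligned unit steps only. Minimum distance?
5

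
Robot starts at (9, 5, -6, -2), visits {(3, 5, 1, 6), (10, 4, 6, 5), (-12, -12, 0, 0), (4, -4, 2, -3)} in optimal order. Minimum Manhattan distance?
84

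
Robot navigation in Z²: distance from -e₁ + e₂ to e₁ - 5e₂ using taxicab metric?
8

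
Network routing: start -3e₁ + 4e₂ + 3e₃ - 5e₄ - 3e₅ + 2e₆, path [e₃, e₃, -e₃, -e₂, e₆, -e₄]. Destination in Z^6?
(-3, 3, 4, -6, -3, 3)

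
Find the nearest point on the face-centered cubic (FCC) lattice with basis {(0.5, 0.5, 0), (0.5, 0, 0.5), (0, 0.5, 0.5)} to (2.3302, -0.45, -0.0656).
(2.5, -0.5, 0)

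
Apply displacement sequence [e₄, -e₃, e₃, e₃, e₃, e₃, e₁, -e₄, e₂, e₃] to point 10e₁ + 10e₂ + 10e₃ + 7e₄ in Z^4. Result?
(11, 11, 14, 7)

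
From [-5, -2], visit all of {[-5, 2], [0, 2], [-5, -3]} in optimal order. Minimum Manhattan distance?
11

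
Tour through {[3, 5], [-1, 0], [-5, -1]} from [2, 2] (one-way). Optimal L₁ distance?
18
(one optimal route: (2, 2) → (3, 5) → (-1, 0) → (-5, -1))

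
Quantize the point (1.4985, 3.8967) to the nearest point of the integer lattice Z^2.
(1, 4)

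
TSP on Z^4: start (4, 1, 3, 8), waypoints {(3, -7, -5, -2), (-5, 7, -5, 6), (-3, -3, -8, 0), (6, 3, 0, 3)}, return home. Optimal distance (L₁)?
96
(one optimal route: (4, 1, 3, 8) → (-5, 7, -5, 6) → (-3, -3, -8, 0) → (3, -7, -5, -2) → (6, 3, 0, 3) → (4, 1, 3, 8))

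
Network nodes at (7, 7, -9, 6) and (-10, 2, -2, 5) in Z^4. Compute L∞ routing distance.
17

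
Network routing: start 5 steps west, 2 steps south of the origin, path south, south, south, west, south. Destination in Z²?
(-6, -6)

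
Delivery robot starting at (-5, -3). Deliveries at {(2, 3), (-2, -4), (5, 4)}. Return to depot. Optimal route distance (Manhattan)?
36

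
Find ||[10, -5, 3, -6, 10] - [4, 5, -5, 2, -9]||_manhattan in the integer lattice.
51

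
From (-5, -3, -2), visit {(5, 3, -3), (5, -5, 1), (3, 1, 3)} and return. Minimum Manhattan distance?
52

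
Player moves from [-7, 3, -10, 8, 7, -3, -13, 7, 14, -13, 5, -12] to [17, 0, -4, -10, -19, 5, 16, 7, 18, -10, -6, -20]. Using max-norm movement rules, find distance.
29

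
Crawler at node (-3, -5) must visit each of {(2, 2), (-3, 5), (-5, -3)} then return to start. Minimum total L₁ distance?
34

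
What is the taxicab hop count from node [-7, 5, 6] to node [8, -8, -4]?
38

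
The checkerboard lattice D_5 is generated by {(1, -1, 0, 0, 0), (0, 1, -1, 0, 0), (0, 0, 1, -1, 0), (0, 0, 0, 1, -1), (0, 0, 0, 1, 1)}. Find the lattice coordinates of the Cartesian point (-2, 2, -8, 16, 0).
-2b₁ - 8b₃ + 4b₄ + 4b₅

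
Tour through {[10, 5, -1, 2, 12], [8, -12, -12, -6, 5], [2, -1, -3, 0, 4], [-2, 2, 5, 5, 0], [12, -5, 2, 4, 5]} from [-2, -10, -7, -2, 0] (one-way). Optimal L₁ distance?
135
(one optimal route: (-2, -10, -7, -2, 0) → (8, -12, -12, -6, 5) → (12, -5, 2, 4, 5) → (10, 5, -1, 2, 12) → (2, -1, -3, 0, 4) → (-2, 2, 5, 5, 0))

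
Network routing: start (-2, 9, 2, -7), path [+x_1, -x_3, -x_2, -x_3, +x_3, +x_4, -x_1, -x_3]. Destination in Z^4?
(-2, 8, 0, -6)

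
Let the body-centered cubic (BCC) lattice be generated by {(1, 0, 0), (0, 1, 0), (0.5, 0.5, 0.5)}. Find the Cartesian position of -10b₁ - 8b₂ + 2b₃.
(-9, -7, 1)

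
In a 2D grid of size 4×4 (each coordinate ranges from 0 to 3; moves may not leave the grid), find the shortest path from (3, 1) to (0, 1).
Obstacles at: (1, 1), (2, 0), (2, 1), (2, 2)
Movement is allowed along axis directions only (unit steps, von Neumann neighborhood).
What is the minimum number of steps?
7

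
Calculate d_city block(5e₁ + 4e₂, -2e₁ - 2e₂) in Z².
13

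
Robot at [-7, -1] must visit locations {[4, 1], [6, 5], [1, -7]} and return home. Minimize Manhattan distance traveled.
50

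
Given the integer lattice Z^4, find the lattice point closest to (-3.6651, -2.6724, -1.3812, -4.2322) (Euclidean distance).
(-4, -3, -1, -4)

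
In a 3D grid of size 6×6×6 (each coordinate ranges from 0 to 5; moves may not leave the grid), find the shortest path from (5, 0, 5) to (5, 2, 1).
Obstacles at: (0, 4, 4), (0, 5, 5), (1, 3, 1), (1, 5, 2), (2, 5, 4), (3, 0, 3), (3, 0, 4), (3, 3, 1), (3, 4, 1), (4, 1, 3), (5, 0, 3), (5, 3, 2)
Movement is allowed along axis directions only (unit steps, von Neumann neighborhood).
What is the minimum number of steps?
6
(one shortest path: (5, 0, 5) → (5, 1, 5) → (5, 2, 5) → (5, 2, 4) → (5, 2, 3) → (5, 2, 2) → (5, 2, 1))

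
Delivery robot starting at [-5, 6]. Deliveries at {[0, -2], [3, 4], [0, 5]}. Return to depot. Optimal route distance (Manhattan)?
32
(one optimal route: (-5, 6) → (0, -2) → (3, 4) → (0, 5) → (-5, 6))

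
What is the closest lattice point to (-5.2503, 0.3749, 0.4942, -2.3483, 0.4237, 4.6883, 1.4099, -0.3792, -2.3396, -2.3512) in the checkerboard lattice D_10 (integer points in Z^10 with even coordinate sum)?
(-5, 0, 1, -2, 0, 5, 1, 0, -2, -2)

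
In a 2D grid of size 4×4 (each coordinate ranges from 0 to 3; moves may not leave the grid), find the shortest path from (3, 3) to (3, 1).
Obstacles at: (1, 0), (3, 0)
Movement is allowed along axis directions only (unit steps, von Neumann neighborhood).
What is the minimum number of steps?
2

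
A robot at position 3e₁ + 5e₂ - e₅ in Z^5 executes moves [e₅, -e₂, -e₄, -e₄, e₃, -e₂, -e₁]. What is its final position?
(2, 3, 1, -2, 0)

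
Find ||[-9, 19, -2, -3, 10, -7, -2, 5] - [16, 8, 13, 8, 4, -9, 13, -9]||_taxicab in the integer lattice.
99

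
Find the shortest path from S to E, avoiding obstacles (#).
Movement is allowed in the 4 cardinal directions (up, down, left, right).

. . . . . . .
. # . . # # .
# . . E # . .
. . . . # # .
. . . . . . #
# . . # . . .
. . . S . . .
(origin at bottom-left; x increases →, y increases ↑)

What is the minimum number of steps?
6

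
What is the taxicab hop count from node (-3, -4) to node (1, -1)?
7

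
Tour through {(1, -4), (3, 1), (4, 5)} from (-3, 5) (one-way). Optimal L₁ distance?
19
(one optimal route: (-3, 5) → (4, 5) → (3, 1) → (1, -4))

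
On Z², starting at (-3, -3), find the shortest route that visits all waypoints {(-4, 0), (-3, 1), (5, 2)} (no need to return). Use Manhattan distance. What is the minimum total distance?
15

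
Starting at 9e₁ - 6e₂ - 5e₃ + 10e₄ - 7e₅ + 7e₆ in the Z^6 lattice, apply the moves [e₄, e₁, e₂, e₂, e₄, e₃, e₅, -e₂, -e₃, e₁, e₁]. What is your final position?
(12, -5, -5, 12, -6, 7)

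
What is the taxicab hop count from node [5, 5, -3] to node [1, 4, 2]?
10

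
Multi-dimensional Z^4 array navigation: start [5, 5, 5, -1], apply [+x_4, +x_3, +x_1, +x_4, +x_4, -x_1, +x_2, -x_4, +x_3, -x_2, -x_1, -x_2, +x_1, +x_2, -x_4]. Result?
(5, 5, 7, 0)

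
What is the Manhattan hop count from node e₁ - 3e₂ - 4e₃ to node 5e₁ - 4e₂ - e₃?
8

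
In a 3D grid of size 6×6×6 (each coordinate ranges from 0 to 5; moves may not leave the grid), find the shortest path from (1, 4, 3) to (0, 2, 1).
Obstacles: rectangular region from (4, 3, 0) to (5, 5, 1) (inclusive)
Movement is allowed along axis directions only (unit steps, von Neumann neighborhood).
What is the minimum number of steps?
5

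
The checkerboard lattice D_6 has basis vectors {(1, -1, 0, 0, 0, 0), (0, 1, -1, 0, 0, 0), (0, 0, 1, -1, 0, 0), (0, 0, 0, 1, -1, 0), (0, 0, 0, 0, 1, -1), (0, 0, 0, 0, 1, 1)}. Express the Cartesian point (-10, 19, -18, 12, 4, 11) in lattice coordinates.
-10b₁ + 9b₂ - 9b₃ + 3b₄ - 2b₅ + 9b₆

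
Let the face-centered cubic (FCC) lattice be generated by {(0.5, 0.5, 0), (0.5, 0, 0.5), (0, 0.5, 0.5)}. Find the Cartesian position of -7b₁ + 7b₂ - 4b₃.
(0, -5.5, 1.5)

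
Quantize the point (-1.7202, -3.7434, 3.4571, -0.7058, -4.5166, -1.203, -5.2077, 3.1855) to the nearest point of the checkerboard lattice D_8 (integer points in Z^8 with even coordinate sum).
(-2, -4, 3, -1, -5, -1, -5, 3)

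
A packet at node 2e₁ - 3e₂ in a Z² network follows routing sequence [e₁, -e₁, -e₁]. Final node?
(1, -3)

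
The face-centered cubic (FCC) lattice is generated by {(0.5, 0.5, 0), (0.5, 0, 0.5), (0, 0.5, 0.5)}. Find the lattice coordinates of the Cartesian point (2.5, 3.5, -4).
10b₁ - 5b₂ - 3b₃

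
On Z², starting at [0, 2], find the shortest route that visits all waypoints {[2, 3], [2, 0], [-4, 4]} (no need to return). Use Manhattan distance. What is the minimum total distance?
14
(one optimal route: (0, 2) → (2, 0) → (2, 3) → (-4, 4))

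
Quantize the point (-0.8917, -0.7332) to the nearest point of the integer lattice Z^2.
(-1, -1)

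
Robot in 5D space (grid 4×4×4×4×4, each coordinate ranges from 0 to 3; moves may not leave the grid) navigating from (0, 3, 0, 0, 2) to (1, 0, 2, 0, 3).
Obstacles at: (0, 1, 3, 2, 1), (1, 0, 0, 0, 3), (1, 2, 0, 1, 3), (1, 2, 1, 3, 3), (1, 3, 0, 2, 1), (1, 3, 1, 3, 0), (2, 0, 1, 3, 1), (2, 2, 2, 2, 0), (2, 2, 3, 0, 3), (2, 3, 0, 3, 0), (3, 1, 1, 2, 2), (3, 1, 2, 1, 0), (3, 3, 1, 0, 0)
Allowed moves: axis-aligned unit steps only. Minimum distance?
7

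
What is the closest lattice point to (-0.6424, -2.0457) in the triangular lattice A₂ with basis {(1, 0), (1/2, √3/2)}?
(-1, -1.732)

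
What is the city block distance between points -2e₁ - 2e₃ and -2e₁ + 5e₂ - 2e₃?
5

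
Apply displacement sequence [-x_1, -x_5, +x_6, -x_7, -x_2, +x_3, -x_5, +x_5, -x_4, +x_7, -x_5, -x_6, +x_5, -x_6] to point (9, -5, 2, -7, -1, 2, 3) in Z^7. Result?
(8, -6, 3, -8, -2, 1, 3)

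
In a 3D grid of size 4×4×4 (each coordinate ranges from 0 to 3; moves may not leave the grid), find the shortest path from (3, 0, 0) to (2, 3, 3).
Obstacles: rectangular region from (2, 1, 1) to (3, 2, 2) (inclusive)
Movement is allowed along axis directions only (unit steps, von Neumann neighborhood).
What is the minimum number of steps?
7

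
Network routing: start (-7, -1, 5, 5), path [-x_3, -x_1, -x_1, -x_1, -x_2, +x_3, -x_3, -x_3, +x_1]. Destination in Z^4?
(-9, -2, 3, 5)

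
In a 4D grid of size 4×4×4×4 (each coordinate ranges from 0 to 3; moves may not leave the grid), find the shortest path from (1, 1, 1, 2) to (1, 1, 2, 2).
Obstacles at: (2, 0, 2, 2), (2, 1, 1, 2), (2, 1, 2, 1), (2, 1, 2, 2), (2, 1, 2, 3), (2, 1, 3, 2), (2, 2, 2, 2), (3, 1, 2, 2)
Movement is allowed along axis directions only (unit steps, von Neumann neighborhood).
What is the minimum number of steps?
1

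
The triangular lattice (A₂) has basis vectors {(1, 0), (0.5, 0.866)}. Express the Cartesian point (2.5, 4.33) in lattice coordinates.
5b₂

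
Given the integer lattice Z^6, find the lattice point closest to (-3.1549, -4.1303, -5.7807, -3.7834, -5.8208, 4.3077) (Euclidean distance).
(-3, -4, -6, -4, -6, 4)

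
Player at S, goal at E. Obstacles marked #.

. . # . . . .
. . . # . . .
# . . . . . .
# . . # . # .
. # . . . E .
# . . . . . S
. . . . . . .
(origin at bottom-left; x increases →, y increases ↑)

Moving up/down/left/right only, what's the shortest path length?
2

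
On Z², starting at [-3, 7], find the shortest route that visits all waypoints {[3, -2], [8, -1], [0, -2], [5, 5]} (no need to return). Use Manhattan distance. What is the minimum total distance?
28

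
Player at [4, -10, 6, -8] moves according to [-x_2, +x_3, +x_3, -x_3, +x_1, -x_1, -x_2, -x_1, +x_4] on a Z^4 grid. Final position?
(3, -12, 7, -7)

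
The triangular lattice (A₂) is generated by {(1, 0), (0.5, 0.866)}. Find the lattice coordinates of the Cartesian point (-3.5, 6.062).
-7b₁ + 7b₂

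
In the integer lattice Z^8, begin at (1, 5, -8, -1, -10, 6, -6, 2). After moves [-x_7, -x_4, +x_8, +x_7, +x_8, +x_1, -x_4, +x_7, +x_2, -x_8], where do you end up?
(2, 6, -8, -3, -10, 6, -5, 3)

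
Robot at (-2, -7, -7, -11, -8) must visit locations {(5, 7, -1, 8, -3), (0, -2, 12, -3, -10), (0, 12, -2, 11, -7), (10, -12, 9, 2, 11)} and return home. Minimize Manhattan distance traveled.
206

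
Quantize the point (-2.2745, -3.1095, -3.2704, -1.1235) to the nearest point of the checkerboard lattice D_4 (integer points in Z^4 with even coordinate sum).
(-3, -3, -3, -1)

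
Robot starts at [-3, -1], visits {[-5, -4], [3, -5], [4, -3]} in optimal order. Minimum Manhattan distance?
17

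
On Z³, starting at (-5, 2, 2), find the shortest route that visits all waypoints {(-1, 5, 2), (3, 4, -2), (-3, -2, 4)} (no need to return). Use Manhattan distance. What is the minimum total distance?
28
(one optimal route: (-5, 2, 2) → (-3, -2, 4) → (-1, 5, 2) → (3, 4, -2))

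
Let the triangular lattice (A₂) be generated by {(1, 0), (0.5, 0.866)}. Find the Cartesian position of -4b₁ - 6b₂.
(-7, -5.196)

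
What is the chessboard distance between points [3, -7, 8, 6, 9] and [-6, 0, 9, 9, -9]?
18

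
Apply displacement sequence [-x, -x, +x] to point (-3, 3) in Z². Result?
(-4, 3)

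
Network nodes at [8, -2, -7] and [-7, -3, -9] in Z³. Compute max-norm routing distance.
15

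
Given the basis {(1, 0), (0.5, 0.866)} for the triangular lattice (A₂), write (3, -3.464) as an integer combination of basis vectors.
5b₁ - 4b₂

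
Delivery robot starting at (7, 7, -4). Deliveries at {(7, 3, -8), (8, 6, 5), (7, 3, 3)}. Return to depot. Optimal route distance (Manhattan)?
36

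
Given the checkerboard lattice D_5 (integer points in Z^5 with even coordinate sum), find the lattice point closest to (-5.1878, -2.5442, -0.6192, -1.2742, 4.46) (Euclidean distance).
(-5, -3, -1, -1, 4)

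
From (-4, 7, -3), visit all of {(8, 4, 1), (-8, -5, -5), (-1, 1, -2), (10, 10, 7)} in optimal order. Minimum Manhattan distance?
63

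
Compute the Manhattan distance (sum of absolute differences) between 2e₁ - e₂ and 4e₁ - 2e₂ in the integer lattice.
3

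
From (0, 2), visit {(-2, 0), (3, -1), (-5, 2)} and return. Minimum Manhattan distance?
22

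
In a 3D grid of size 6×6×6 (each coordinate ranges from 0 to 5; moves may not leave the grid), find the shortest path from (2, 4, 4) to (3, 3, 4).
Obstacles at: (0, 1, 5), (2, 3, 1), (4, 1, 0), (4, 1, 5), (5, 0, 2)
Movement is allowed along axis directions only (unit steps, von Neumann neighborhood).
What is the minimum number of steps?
2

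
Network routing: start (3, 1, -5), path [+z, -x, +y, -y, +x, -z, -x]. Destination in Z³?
(2, 1, -5)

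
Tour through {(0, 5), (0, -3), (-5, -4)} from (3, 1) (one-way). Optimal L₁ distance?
21
(one optimal route: (3, 1) → (0, 5) → (0, -3) → (-5, -4))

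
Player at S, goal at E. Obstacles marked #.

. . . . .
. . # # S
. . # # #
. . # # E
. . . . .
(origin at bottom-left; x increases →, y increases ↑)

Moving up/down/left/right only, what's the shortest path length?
12
(one shortest path: (4, 3) → (4, 4) → (3, 4) → (2, 4) → (1, 4) → (1, 3) → (1, 2) → (1, 1) → (1, 0) → (2, 0) → (3, 0) → (4, 0) → (4, 1))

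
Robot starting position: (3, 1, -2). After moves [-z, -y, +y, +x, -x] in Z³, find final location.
(3, 1, -3)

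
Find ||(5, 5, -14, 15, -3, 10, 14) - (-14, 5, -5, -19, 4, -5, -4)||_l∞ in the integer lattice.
34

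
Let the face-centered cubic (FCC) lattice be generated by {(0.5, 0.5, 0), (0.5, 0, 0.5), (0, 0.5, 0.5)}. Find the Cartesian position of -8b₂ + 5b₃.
(-4, 2.5, -1.5)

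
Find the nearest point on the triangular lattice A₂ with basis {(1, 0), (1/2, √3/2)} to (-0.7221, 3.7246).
(-1, 3.464)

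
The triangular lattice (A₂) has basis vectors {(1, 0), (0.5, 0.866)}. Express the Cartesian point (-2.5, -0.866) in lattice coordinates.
-2b₁ - b₂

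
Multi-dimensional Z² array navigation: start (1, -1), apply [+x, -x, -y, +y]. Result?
(1, -1)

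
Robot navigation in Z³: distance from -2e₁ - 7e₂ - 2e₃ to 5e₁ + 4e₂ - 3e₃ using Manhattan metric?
19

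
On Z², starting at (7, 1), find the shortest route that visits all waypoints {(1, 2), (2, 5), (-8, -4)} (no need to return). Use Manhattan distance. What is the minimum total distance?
28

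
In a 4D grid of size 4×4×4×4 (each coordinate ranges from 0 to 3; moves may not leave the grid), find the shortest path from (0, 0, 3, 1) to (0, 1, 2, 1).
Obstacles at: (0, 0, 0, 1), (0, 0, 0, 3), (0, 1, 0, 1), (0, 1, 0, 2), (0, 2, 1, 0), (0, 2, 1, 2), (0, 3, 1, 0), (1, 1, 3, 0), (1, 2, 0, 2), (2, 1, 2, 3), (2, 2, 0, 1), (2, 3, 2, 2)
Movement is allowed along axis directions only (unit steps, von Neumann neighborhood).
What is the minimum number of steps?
2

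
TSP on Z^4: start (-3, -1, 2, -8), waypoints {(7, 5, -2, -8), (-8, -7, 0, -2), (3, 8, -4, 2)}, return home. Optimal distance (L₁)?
92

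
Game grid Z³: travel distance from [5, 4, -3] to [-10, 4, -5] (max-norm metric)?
15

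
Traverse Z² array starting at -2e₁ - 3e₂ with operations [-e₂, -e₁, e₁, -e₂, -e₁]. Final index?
(-3, -5)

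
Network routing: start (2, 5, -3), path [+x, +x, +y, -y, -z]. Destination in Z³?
(4, 5, -4)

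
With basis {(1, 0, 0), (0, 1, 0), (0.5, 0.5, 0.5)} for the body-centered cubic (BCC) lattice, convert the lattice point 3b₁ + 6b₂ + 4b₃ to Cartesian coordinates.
(5, 8, 2)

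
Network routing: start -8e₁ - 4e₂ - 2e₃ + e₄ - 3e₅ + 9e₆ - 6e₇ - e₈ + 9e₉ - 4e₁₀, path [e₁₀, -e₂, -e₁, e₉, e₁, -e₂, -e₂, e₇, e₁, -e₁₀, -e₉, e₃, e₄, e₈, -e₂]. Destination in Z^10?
(-7, -8, -1, 2, -3, 9, -5, 0, 9, -4)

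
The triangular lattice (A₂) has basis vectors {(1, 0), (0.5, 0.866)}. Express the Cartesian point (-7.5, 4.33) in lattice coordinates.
-10b₁ + 5b₂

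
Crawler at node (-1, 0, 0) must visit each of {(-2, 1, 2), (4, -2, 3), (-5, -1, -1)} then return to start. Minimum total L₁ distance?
34
(one optimal route: (-1, 0, 0) → (-2, 1, 2) → (4, -2, 3) → (-5, -1, -1) → (-1, 0, 0))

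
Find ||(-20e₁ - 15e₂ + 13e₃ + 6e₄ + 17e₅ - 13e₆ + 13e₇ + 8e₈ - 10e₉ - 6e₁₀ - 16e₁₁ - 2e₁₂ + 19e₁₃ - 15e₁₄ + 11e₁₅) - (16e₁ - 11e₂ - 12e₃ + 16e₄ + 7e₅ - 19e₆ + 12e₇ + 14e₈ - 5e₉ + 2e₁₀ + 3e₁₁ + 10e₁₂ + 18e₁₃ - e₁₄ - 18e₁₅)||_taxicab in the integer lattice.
186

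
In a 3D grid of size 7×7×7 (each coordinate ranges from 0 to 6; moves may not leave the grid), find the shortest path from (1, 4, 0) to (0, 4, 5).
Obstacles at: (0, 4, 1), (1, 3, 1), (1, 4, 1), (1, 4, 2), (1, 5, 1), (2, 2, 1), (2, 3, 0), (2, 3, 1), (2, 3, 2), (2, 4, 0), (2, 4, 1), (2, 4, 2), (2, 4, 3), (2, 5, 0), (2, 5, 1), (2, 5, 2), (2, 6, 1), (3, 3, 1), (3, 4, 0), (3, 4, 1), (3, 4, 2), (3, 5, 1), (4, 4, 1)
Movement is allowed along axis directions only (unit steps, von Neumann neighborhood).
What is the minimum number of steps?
8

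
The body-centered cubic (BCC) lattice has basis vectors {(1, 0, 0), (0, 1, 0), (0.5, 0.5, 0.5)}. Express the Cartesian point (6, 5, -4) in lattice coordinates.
10b₁ + 9b₂ - 8b₃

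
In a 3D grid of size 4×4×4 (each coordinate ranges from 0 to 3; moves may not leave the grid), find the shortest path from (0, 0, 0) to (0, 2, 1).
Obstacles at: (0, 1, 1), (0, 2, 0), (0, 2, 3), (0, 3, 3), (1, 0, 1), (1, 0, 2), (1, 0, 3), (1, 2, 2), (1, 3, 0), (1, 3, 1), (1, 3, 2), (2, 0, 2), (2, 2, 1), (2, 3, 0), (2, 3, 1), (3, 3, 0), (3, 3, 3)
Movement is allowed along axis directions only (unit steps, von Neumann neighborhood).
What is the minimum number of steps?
5
(one shortest path: (0, 0, 0) → (1, 0, 0) → (1, 1, 0) → (1, 2, 0) → (1, 2, 1) → (0, 2, 1))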